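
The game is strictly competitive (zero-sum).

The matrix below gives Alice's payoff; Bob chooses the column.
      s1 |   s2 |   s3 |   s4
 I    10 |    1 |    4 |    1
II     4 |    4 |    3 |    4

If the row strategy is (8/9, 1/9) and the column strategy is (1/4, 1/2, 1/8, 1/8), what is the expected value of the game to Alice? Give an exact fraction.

263/72

Against (1/4, 1/2, 1/8, 1/8), each row's expected payoff is I: 29/8; II: 31/8.
Taking the (8/9, 1/9)-weighted average: (8/9)·(29/8) + (1/9)·(31/8) = 263/72.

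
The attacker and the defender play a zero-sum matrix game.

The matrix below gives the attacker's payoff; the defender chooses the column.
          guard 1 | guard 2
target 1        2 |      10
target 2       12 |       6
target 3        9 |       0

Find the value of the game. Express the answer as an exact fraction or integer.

Row target 3 is strictly dominated by row target 2, so the attacker never plays it.
The remaining 2×2 game on (target 1, target 2) × (guard 1, guard 2) has no saddle point. Let the attacker play target 1 with probability p; indifference gives 2p + 12(1−p) = 10p + 6(1−p), so p = 3/7.
Similarly the defender's optimal q on guard 1 is 2/7, and the value is 2·(2/7) + (10)·(5/7) = 54/7.

54/7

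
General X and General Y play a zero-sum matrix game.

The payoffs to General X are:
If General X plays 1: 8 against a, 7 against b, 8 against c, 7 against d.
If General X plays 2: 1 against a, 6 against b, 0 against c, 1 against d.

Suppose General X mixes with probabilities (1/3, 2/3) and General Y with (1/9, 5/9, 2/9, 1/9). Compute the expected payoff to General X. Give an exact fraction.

Against (1/9, 5/9, 2/9, 1/9), each row's expected payoff is 1: 22/3; 2: 32/9.
Taking the (1/3, 2/3)-weighted average: (1/3)·(22/3) + (2/3)·(32/9) = 130/27.

130/27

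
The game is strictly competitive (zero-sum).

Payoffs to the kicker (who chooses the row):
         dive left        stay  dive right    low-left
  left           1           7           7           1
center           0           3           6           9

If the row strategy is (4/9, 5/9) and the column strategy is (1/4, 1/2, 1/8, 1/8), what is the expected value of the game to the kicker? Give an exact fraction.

287/72

Against (1/4, 1/2, 1/8, 1/8), each row's expected payoff is left: 19/4; center: 27/8.
Taking the (4/9, 5/9)-weighted average: (4/9)·(19/4) + (5/9)·(27/8) = 287/72.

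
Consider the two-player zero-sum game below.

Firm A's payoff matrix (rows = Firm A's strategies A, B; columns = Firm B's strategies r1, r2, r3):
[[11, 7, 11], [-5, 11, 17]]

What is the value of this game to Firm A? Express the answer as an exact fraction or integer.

39/5

Column r3 is strictly dominated by r2 for Firm B (it gives Firm A more in every row).
The remaining 2×2 game on (A, B) × (r1, r2) has no saddle point. Let Firm A play A with probability p; indifference gives 11p − 5(1−p) = 7p + 11(1−p), so p = 4/5.
Similarly Firm B's optimal q on r1 is 1/5, and the value is 11·(1/5) + (7)·(4/5) = 39/5.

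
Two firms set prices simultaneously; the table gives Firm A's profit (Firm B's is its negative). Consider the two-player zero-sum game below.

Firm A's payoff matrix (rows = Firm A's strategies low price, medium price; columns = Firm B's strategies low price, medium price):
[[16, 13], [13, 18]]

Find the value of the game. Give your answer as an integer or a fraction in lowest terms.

119/8

Row minima are 13 and 13, so Firm A's maximin is 13; column maxima are 16 and 18, so Firm B's minimax is 16. These differ, so the equilibrium is in mixed strategies.
Let Firm A play low price with probability p. Firm B is indifferent when 16p + 13(1−p) = 13p + 18(1−p), giving p = 5/8.
Let Firm B play low price with probability q. Firm A is indifferent when 16q + 13(1−q) = 13q + 18(1−q), giving q = 5/8.
The value is 16·(5/8) + (13)·(3/8) = 119/8.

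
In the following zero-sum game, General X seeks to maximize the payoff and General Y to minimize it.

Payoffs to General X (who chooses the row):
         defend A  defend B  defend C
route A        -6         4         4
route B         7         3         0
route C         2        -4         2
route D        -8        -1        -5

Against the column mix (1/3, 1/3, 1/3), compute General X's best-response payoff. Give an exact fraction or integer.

route A: (-6)·(1/3) + (4)·(1/3) + (4)·(1/3) = 2/3.
route B: (7)·(1/3) + (3)·(1/3) + (0)·(1/3) = 10/3.
route C: (2)·(1/3) + (-4)·(1/3) + (2)·(1/3) = 0.
route D: (-8)·(1/3) + (-1)·(1/3) + (-5)·(1/3) = -14/3.
The best pure response is route B with expected payoff 10/3.

10/3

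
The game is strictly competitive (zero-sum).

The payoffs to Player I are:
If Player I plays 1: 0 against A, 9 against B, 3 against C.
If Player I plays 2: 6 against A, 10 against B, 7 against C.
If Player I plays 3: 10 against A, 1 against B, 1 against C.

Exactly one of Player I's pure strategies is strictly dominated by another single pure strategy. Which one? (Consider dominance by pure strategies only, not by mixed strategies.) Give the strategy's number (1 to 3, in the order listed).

Compare 1 with 2: 6 > 0, 10 > 9, 7 > 3.
So 2 strictly dominates 1 for Player I; 1 is strictly dominated.

1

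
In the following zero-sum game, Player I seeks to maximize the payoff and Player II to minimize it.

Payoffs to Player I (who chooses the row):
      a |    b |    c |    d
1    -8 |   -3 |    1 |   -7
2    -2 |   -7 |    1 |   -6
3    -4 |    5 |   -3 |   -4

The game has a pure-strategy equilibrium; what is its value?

Row minima: -8, -7, -4 → Player I's maximin is -4.
Column maxima: -2, 5, 1, -4 → Player II's minimax is -4.
They coincide at (3, d), so the value is -4.

-4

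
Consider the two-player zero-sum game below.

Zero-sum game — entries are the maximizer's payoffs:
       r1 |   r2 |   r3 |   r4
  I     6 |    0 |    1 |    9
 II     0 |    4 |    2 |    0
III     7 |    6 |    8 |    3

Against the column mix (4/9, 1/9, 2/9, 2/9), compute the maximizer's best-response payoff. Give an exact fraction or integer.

56/9

I: (6)·(4/9) + (0)·(1/9) + (1)·(2/9) + (9)·(2/9) = 44/9.
II: (0)·(4/9) + (4)·(1/9) + (2)·(2/9) + (0)·(2/9) = 8/9.
III: (7)·(4/9) + (6)·(1/9) + (8)·(2/9) + (3)·(2/9) = 56/9.
The best pure response is III with expected payoff 56/9.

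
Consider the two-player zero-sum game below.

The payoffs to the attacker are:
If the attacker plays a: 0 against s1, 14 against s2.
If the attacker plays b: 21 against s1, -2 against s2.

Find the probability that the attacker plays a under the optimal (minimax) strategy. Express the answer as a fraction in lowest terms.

23/37

Row minima are 0 and -2, so the attacker's maximin is 0; column maxima are 21 and 14, so the defender's minimax is 14. These differ, so the equilibrium is in mixed strategies.
Let the attacker play a with probability p. The defender is indifferent when 21(1−p) = 14p − 2(1−p), giving p = 23/37.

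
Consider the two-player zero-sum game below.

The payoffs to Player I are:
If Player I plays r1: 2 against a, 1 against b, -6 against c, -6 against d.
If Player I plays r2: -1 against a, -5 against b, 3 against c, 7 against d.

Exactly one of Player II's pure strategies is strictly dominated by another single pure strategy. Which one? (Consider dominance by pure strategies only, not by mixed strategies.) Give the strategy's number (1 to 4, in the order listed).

Player II prefers columns that give Player I less. Compare a with b: 1 < 2, -5 < -1.
So b strictly dominates a for Player II; a is strictly dominated.

1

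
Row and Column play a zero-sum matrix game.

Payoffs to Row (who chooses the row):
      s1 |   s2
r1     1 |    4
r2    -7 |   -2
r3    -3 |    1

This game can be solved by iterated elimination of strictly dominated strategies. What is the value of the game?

1

Column s2 is strictly dominated by s1 for Column (1<4, -7<-2, -3<1); eliminate s2.
Row r3 is strictly dominated by row r1 (1>-3); eliminate r3.
Row r2 is strictly dominated by row r1 (1>-7); eliminate r2.
Only (r1, s1) remains, with payoff 1.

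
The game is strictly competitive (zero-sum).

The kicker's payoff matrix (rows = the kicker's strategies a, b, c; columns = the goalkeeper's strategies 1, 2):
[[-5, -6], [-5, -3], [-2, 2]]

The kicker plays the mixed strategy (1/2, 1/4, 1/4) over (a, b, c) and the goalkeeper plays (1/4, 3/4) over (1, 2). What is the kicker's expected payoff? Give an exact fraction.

-7/2

Against (1/4, 3/4), each row's expected payoff is a: -23/4; b: -7/2; c: 1.
Taking the (1/2, 1/4, 1/4)-weighted average: (1/2)·(-23/4) + (1/4)·(-7/2) + (1/4)·(1) = -7/2.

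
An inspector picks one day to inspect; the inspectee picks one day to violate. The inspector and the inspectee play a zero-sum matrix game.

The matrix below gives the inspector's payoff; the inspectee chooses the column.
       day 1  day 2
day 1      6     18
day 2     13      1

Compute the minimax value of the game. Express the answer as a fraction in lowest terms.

19/2

Row minima are 6 and 1, so the inspector's maximin is 6; column maxima are 13 and 18, so the inspectee's minimax is 13. These differ, so the equilibrium is in mixed strategies.
Let the inspector play day 1 with probability p. The inspectee is indifferent when 6p + 13(1−p) = 18p + (1−p), giving p = 1/2.
Let the inspectee play day 1 with probability q. The inspector is indifferent when 6q + 18(1−q) = 13q + (1−q), giving q = 17/24.
The value is 6·(17/24) + (18)·(7/24) = 19/2.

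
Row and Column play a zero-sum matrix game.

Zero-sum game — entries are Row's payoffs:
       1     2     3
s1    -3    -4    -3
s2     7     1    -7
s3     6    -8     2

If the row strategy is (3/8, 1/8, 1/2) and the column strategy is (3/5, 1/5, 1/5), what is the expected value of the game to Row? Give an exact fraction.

Against (3/5, 1/5, 1/5), each row's expected payoff is s1: -16/5; s2: 3; s3: 12/5.
Taking the (3/8, 1/8, 1/2)-weighted average: (3/8)·(-16/5) + (1/8)·(3) + (1/2)·(12/5) = 3/8.

3/8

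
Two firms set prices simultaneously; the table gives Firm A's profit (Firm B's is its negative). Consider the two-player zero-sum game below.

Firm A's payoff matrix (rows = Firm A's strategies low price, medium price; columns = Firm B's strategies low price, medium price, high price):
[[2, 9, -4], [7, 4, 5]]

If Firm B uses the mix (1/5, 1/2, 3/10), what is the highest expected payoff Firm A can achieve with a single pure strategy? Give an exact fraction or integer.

low price: (2)·(1/5) + (9)·(1/2) + (-4)·(3/10) = 37/10.
medium price: (7)·(1/5) + (4)·(1/2) + (5)·(3/10) = 49/10.
The best pure response is medium price with expected payoff 49/10.

49/10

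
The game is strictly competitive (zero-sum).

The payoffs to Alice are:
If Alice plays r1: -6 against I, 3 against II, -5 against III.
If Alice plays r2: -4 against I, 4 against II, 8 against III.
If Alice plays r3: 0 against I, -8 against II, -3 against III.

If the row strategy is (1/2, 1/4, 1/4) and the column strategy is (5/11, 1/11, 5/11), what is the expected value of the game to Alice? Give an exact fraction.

-103/44

Against (5/11, 1/11, 5/11), each row's expected payoff is r1: -52/11; r2: 24/11; r3: -23/11.
Taking the (1/2, 1/4, 1/4)-weighted average: (1/2)·(-52/11) + (1/4)·(24/11) + (1/4)·(-23/11) = -103/44.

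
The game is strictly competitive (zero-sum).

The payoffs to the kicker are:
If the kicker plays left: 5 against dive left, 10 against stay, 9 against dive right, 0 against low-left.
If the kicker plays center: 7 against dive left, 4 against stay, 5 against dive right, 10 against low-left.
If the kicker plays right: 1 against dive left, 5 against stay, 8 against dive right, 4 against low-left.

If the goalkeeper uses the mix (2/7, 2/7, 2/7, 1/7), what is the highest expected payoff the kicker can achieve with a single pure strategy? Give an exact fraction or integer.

48/7

left: (5)·(2/7) + (10)·(2/7) + (9)·(2/7) + (0)·(1/7) = 48/7.
center: (7)·(2/7) + (4)·(2/7) + (5)·(2/7) + (10)·(1/7) = 6.
right: (1)·(2/7) + (5)·(2/7) + (8)·(2/7) + (4)·(1/7) = 32/7.
The best pure response is left with expected payoff 48/7.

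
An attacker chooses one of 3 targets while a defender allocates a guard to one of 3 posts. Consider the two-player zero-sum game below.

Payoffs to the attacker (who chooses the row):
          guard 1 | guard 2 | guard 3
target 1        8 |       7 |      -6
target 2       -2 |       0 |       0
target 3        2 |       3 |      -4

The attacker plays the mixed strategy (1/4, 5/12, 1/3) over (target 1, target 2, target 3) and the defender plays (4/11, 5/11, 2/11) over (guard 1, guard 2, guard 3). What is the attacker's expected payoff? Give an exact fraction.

Against (4/11, 5/11, 2/11), each row's expected payoff is target 1: 5; target 2: -8/11; target 3: 15/11.
Taking the (1/4, 5/12, 1/3)-weighted average: (1/4)·(5) + (5/12)·(-8/11) + (1/3)·(15/11) = 185/132.

185/132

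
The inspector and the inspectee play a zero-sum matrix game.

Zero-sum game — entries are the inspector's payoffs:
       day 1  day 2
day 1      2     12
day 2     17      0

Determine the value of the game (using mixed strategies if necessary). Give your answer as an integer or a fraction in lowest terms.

Row minima are 2 and 0, so the inspector's maximin is 2; column maxima are 17 and 12, so the inspectee's minimax is 12. These differ, so the equilibrium is in mixed strategies.
Let the inspector play day 1 with probability p. The inspectee is indifferent when 2p + 17(1−p) = 12p, giving p = 17/27.
Let the inspectee play day 1 with probability q. The inspector is indifferent when 2q + 12(1−q) = 17q, giving q = 4/9.
The value is 2·(4/9) + (12)·(5/9) = 68/9.

68/9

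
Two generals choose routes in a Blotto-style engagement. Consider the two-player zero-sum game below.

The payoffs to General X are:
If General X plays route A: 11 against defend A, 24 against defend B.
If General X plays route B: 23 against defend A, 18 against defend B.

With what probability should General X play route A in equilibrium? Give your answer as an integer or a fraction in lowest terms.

Row minima are 11 and 18, so General X's maximin is 18; column maxima are 23 and 24, so General Y's minimax is 23. These differ, so the equilibrium is in mixed strategies.
Let General X play route A with probability p. General Y is indifferent when 11p + 23(1−p) = 24p + 18(1−p), giving p = 5/18.

5/18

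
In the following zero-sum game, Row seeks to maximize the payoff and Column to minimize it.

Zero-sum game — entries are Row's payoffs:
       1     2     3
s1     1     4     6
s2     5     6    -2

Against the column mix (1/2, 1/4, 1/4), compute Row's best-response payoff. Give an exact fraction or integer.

s1: (1)·(1/2) + (4)·(1/4) + (6)·(1/4) = 3.
s2: (5)·(1/2) + (6)·(1/4) + (-2)·(1/4) = 7/2.
The best pure response is s2 with expected payoff 7/2.

7/2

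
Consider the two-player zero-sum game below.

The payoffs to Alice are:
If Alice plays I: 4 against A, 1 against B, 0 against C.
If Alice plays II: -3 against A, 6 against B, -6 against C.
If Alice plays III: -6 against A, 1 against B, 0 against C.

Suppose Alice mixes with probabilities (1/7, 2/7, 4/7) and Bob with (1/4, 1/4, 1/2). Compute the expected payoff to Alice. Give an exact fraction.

Against (1/4, 1/4, 1/2), each row's expected payoff is I: 5/4; II: -9/4; III: -5/4.
Taking the (1/7, 2/7, 4/7)-weighted average: (1/7)·(5/4) + (2/7)·(-9/4) + (4/7)·(-5/4) = -33/28.

-33/28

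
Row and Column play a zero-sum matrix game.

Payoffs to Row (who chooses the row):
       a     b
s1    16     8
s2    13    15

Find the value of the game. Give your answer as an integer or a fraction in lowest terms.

68/5

Row minima are 8 and 13, so Row's maximin is 13; column maxima are 16 and 15, so Column's minimax is 15. These differ, so the equilibrium is in mixed strategies.
Let Row play s1 with probability p. Column is indifferent when 16p + 13(1−p) = 8p + 15(1−p), giving p = 1/5.
Let Column play a with probability q. Row is indifferent when 16q + 8(1−q) = 13q + 15(1−q), giving q = 7/10.
The value is 16·(7/10) + (8)·(3/10) = 68/5.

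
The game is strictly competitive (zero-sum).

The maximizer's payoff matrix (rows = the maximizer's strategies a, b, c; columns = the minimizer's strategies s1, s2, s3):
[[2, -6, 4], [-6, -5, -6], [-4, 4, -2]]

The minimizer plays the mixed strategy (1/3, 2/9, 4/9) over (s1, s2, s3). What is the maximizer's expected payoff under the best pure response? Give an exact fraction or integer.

10/9

a: (2)·(1/3) + (-6)·(2/9) + (4)·(4/9) = 10/9.
b: (-6)·(1/3) + (-5)·(2/9) + (-6)·(4/9) = -52/9.
c: (-4)·(1/3) + (4)·(2/9) + (-2)·(4/9) = -4/3.
The best pure response is a with expected payoff 10/9.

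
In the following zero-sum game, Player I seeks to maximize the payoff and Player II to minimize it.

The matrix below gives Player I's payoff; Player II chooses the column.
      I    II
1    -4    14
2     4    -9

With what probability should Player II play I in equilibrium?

Row minima are -4 and -9, so Player I's maximin is -4; column maxima are 4 and 14, so Player II's minimax is 4. These differ, so the equilibrium is in mixed strategies.
Let Player II play I with probability q. Player I is indifferent when −4q + 14(1−q) = 4q − 9(1−q), giving q = 23/31.

23/31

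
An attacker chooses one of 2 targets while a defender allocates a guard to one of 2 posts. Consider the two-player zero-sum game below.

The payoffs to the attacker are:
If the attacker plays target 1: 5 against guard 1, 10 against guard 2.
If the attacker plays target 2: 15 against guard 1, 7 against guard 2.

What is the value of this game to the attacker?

Row minima are 5 and 7, so the attacker's maximin is 7; column maxima are 15 and 10, so the defender's minimax is 10. These differ, so the equilibrium is in mixed strategies.
Let the attacker play target 1 with probability p. The defender is indifferent when 5p + 15(1−p) = 10p + 7(1−p), giving p = 8/13.
Let the defender play guard 1 with probability q. The attacker is indifferent when 5q + 10(1−q) = 15q + 7(1−q), giving q = 3/13.
The value is 5·(3/13) + (10)·(10/13) = 115/13.

115/13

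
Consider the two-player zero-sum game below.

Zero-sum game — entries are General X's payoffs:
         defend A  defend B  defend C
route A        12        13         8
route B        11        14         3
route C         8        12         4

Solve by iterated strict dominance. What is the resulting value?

8

Column defend B is strictly dominated by defend A for General Y (12<13, 11<14, 8<12); eliminate defend B.
Column defend A is strictly dominated by defend C for General Y (8<12, 3<11, 4<8); eliminate defend A.
Row route B is strictly dominated by row route A (8>3); eliminate route B.
Row route C is strictly dominated by row route A (8>4); eliminate route C.
Only (route A, defend C) remains, with payoff 8.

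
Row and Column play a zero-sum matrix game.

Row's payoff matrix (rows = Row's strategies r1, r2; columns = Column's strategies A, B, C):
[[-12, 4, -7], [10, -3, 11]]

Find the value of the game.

4/29

Column C is strictly dominated by A for Column (it gives Row more in every row).
The remaining 2×2 game on (r1, r2) × (A, B) has no saddle point. Let Row play r1 with probability p; indifference gives −12p + 10(1−p) = 4p − 3(1−p), so p = 13/29.
Similarly Column's optimal q on A is 7/29, and the value is -12·(7/29) + (4)·(22/29) = 4/29.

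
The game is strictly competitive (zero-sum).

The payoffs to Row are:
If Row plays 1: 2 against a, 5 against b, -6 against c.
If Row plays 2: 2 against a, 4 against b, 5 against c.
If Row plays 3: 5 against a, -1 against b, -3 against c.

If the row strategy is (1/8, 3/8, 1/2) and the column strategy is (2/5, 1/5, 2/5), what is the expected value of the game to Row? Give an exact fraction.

63/40

Against (2/5, 1/5, 2/5), each row's expected payoff is 1: -3/5; 2: 18/5; 3: 3/5.
Taking the (1/8, 3/8, 1/2)-weighted average: (1/8)·(-3/5) + (3/8)·(18/5) + (1/2)·(3/5) = 63/40.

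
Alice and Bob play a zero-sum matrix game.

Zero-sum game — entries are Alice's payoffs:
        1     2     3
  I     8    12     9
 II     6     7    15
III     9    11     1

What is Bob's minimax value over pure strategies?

9

The worst case (largest entry) in each column is 1: 9, 2: 12, 3: 15.
The best (smallest) of these is 9.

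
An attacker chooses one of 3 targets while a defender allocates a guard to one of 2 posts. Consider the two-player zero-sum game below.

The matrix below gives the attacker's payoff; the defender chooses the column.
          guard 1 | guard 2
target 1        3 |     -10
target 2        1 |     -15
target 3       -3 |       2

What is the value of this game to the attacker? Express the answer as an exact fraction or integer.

Row target 2 is strictly dominated by row target 1, so the attacker never plays it.
The remaining 2×2 game on (target 1, target 3) × (guard 1, guard 2) has no saddle point. Let the attacker play target 1 with probability p; indifference gives 3p − 3(1−p) = −10p + 2(1−p), so p = 5/18.
Similarly the defender's optimal q on guard 1 is 2/3, and the value is 3·(2/3) + (-10)·(1/3) = -4/3.

-4/3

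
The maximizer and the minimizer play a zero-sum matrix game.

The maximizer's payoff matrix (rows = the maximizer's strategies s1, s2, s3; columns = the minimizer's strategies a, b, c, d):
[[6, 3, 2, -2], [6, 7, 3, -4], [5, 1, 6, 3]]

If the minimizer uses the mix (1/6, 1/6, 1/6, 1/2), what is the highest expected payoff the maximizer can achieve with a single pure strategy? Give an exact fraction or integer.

7/2

s1: (6)·(1/6) + (3)·(1/6) + (2)·(1/6) + (-2)·(1/2) = 5/6.
s2: (6)·(1/6) + (7)·(1/6) + (3)·(1/6) + (-4)·(1/2) = 2/3.
s3: (5)·(1/6) + (1)·(1/6) + (6)·(1/6) + (3)·(1/2) = 7/2.
The best pure response is s3 with expected payoff 7/2.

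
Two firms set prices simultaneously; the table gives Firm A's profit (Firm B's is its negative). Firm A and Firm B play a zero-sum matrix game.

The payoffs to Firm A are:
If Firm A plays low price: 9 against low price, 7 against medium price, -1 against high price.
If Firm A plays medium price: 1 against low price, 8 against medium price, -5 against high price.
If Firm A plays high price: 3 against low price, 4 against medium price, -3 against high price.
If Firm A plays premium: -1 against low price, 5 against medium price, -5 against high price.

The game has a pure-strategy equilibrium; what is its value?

-1

Row minima: -1, -5, -3, -5 → Firm A's maximin is -1.
Column maxima: 9, 8, -1 → Firm B's minimax is -1.
They coincide at (low price, high price), so the value is -1.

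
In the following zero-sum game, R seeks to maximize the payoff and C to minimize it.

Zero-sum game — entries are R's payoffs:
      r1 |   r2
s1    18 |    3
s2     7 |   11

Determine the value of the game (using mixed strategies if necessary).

Row minima are 3 and 7, so R's maximin is 7; column maxima are 18 and 11, so C's minimax is 11. These differ, so the equilibrium is in mixed strategies.
Let R play s1 with probability p. C is indifferent when 18p + 7(1−p) = 3p + 11(1−p), giving p = 4/19.
Let C play r1 with probability q. R is indifferent when 18q + 3(1−q) = 7q + 11(1−q), giving q = 8/19.
The value is 18·(8/19) + (3)·(11/19) = 177/19.

177/19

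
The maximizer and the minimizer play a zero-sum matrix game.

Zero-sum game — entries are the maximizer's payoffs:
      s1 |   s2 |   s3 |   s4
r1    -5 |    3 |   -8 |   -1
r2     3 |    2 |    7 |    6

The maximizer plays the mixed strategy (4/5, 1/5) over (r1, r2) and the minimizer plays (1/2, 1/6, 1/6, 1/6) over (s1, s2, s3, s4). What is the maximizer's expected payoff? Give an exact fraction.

Against (1/2, 1/6, 1/6, 1/6), each row's expected payoff is r1: -7/2; r2: 4.
Taking the (4/5, 1/5)-weighted average: (4/5)·(-7/2) + (1/5)·(4) = -2.

-2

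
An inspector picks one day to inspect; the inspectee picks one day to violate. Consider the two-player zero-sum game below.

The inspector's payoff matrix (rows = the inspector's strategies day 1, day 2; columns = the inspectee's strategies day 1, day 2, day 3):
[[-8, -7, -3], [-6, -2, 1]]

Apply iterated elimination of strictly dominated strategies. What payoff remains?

-6

Row day 1 is strictly dominated by row day 2 (-6>-8, -2>-7, 1>-3); eliminate day 1.
Column day 2 is strictly dominated by day 1 for the inspectee (-6<-2); eliminate day 2.
Column day 3 is strictly dominated by day 1 for the inspectee (-6<1); eliminate day 3.
Only (day 2, day 1) remains, with payoff -6.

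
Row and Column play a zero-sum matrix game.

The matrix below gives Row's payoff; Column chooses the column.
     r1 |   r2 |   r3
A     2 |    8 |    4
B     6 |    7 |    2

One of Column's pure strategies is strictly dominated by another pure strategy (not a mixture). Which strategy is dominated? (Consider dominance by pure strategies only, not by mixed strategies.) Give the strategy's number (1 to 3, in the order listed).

2

Column prefers columns that give Row less. Compare r2 with r1: 2 < 8, 6 < 7.
So r1 strictly dominates r2 for Column; r2 is strictly dominated.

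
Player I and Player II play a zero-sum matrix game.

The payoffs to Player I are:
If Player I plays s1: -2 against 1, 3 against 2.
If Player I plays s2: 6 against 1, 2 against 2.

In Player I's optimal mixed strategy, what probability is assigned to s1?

4/9

Row minima are -2 and 2, so Player I's maximin is 2; column maxima are 6 and 3, so Player II's minimax is 3. These differ, so the equilibrium is in mixed strategies.
Let Player I play s1 with probability p. Player II is indifferent when −2p + 6(1−p) = 3p + 2(1−p), giving p = 4/9.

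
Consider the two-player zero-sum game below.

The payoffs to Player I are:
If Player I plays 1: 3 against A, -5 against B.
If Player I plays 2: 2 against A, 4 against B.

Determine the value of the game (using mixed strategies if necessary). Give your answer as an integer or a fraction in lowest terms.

Row minima are -5 and 2, so Player I's maximin is 2; column maxima are 3 and 4, so Player II's minimax is 3. These differ, so the equilibrium is in mixed strategies.
Let Player I play 1 with probability p. Player II is indifferent when 3p + 2(1−p) = −5p + 4(1−p), giving p = 1/5.
Let Player II play A with probability q. Player I is indifferent when 3q − 5(1−q) = 2q + 4(1−q), giving q = 9/10.
The value is 3·(9/10) + (-5)·(1/10) = 11/5.

11/5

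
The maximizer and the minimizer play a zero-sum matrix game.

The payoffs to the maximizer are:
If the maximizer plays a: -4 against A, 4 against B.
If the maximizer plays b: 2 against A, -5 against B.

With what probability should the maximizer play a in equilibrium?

7/15

Row minima are -4 and -5, so the maximizer's maximin is -4; column maxima are 2 and 4, so the minimizer's minimax is 2. These differ, so the equilibrium is in mixed strategies.
Let the maximizer play a with probability p. The minimizer is indifferent when −4p + 2(1−p) = 4p − 5(1−p), giving p = 7/15.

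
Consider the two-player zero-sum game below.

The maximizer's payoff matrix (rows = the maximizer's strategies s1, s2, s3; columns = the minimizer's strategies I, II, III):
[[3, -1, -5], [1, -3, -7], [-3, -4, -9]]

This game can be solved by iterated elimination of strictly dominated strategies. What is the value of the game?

Column II is strictly dominated by III for the minimizer (-5<-1, -7<-3, -9<-4); eliminate II.
Column I is strictly dominated by III for the minimizer (-5<3, -7<1, -9<-3); eliminate I.
Row s3 is strictly dominated by row s1 (-5>-9); eliminate s3.
Row s2 is strictly dominated by row s1 (-5>-7); eliminate s2.
Only (s1, III) remains, with payoff -5.

-5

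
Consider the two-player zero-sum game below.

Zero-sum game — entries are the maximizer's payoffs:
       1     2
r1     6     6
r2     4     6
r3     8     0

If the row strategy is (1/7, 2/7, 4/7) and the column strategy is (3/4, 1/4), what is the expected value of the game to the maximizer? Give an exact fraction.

Against (3/4, 1/4), each row's expected payoff is r1: 6; r2: 9/2; r3: 6.
Taking the (1/7, 2/7, 4/7)-weighted average: (1/7)·(6) + (2/7)·(9/2) + (4/7)·(6) = 39/7.

39/7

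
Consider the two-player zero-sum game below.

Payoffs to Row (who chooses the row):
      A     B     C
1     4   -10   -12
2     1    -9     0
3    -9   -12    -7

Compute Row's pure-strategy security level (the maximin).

-9

The worst-case payoff for each row is 1: -12, 2: -9, 3: -12.
The best of these is -9.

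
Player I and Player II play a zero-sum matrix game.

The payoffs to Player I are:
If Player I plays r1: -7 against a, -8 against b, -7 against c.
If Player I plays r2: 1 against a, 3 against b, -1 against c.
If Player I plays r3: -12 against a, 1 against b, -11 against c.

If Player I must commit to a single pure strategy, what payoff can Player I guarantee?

The worst-case payoff for each row is r1: -8, r2: -1, r3: -12.
The best of these is -1.

-1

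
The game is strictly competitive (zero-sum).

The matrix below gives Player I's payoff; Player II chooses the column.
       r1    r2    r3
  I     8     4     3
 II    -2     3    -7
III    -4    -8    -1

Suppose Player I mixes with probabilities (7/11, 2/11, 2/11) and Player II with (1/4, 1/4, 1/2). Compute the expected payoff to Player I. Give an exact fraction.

18/11

Against (1/4, 1/4, 1/2), each row's expected payoff is I: 9/2; II: -13/4; III: -7/2.
Taking the (7/11, 2/11, 2/11)-weighted average: (7/11)·(9/2) + (2/11)·(-13/4) + (2/11)·(-7/2) = 18/11.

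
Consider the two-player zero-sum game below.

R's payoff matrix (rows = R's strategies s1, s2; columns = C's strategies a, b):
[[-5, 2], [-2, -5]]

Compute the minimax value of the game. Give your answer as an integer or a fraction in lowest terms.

-29/10

Row minima are -5 and -5, so R's maximin is -5; column maxima are -2 and 2, so C's minimax is -2. These differ, so the equilibrium is in mixed strategies.
Let R play s1 with probability p. C is indifferent when −5p − 2(1−p) = 2p − 5(1−p), giving p = 3/10.
Let C play a with probability q. R is indifferent when −5q + 2(1−q) = −2q − 5(1−q), giving q = 7/10.
The value is -5·(7/10) + (2)·(3/10) = -29/10.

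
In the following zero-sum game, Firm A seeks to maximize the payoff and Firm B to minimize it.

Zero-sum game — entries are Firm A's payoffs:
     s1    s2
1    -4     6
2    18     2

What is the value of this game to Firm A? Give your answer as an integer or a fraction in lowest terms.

Row minima are -4 and 2, so Firm A's maximin is 2; column maxima are 18 and 6, so Firm B's minimax is 6. These differ, so the equilibrium is in mixed strategies.
Let Firm A play 1 with probability p. Firm B is indifferent when −4p + 18(1−p) = 6p + 2(1−p), giving p = 8/13.
Let Firm B play s1 with probability q. Firm A is indifferent when −4q + 6(1−q) = 18q + 2(1−q), giving q = 2/13.
The value is -4·(2/13) + (6)·(11/13) = 58/13.

58/13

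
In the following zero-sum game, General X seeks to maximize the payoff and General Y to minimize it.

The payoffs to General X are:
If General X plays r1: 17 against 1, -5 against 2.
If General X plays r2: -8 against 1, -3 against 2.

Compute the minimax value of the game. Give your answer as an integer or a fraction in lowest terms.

Row minima are -5 and -8, so General X's maximin is -5; column maxima are 17 and -3, so General Y's minimax is -3. These differ, so the equilibrium is in mixed strategies.
Let General X play r1 with probability p. General Y is indifferent when 17p − 8(1−p) = −5p − 3(1−p), giving p = 5/27.
Let General Y play 1 with probability q. General X is indifferent when 17q − 5(1−q) = −8q − 3(1−q), giving q = 2/27.
The value is 17·(2/27) + (-5)·(25/27) = -91/27.

-91/27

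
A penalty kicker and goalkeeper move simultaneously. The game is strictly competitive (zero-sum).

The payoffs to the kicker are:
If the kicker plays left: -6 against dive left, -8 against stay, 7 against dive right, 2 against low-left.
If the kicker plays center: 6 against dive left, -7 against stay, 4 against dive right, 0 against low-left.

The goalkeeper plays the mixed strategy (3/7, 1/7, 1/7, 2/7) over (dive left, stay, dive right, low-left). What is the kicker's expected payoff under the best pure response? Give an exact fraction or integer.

15/7

left: (-6)·(3/7) + (-8)·(1/7) + (7)·(1/7) + (2)·(2/7) = -15/7.
center: (6)·(3/7) + (-7)·(1/7) + (4)·(1/7) + (0)·(2/7) = 15/7.
The best pure response is center with expected payoff 15/7.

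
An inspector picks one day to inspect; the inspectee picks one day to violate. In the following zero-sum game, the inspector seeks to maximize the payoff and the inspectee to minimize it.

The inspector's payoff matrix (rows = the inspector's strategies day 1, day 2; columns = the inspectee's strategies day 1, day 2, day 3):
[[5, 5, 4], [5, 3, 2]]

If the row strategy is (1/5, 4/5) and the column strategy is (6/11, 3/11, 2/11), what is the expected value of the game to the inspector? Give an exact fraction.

45/11

Against (6/11, 3/11, 2/11), each row's expected payoff is day 1: 53/11; day 2: 43/11.
Taking the (1/5, 4/5)-weighted average: (1/5)·(53/11) + (4/5)·(43/11) = 45/11.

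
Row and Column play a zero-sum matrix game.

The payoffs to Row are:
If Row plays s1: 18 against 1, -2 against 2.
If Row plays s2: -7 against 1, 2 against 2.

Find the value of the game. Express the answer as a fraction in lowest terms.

Row minima are -2 and -7, so Row's maximin is -2; column maxima are 18 and 2, so Column's minimax is 2. These differ, so the equilibrium is in mixed strategies.
Let Row play s1 with probability p. Column is indifferent when 18p − 7(1−p) = −2p + 2(1−p), giving p = 9/29.
Let Column play 1 with probability q. Row is indifferent when 18q − 2(1−q) = −7q + 2(1−q), giving q = 4/29.
The value is 18·(4/29) + (-2)·(25/29) = 22/29.

22/29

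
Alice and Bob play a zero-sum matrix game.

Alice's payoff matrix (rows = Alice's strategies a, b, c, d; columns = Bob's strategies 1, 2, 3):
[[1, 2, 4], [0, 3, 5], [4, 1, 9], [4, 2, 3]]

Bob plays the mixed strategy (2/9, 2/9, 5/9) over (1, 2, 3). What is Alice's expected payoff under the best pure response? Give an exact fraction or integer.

55/9

a: (1)·(2/9) + (2)·(2/9) + (4)·(5/9) = 26/9.
b: (0)·(2/9) + (3)·(2/9) + (5)·(5/9) = 31/9.
c: (4)·(2/9) + (1)·(2/9) + (9)·(5/9) = 55/9.
d: (4)·(2/9) + (2)·(2/9) + (3)·(5/9) = 3.
The best pure response is c with expected payoff 55/9.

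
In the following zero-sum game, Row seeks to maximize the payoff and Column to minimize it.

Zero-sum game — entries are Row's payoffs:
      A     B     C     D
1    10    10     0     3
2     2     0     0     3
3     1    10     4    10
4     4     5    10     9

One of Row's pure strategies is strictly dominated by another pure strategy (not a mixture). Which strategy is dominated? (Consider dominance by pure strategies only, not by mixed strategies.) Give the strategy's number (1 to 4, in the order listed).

2

Compare 2 with 4: 4 > 2, 5 > 0, 10 > 0, 9 > 3.
So 4 strictly dominates 2 for Row; 2 is strictly dominated.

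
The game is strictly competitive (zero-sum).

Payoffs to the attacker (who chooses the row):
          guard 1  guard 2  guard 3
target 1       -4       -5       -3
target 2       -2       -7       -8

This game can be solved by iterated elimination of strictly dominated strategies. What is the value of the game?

-5

Column guard 1 is strictly dominated by guard 2 for the defender (-5<-4, -7<-2); eliminate guard 1.
Row target 2 is strictly dominated by row target 1 (-5>-7, -3>-8); eliminate target 2.
Column guard 3 is strictly dominated by guard 2 for the defender (-5<-3); eliminate guard 3.
Only (target 1, guard 2) remains, with payoff -5.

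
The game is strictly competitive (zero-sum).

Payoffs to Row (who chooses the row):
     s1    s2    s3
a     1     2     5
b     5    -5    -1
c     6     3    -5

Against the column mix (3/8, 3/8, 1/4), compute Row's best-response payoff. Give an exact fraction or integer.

19/8

a: (1)·(3/8) + (2)·(3/8) + (5)·(1/4) = 19/8.
b: (5)·(3/8) + (-5)·(3/8) + (-1)·(1/4) = -1/4.
c: (6)·(3/8) + (3)·(3/8) + (-5)·(1/4) = 17/8.
The best pure response is a with expected payoff 19/8.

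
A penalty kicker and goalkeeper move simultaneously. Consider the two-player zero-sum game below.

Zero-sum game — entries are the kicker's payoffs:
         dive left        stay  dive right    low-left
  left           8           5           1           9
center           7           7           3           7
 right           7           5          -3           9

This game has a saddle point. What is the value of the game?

3

Row minima: 1, 3, -3 → the kicker's maximin is 3.
Column maxima: 8, 7, 3, 9 → the goalkeeper's minimax is 3.
They coincide at (center, dive right), so the value is 3.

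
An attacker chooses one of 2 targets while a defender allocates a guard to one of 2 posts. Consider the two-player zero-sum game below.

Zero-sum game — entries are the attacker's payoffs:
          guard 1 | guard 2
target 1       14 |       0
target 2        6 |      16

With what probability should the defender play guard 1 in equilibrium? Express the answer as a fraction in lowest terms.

Row minima are 0 and 6, so the attacker's maximin is 6; column maxima are 14 and 16, so the defender's minimax is 14. These differ, so the equilibrium is in mixed strategies.
Let the defender play guard 1 with probability q. The attacker is indifferent when 14q = 6q + 16(1−q), giving q = 2/3.

2/3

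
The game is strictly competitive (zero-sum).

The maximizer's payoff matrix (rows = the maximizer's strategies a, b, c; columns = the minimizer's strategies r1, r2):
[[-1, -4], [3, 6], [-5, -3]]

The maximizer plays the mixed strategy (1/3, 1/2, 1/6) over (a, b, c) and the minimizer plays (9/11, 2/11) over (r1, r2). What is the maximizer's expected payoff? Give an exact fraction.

16/33

Against (9/11, 2/11), each row's expected payoff is a: -17/11; b: 39/11; c: -51/11.
Taking the (1/3, 1/2, 1/6)-weighted average: (1/3)·(-17/11) + (1/2)·(39/11) + (1/6)·(-51/11) = 16/33.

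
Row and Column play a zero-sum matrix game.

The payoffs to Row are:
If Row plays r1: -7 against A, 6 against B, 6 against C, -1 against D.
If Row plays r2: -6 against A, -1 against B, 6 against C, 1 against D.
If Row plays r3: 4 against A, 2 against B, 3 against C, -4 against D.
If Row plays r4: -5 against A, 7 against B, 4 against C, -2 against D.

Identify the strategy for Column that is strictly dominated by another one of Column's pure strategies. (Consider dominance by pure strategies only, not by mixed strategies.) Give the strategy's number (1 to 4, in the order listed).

3

Column prefers columns that give Row less. Compare C with D: -1 < 6, 1 < 6, -4 < 3, -2 < 4.
So D strictly dominates C for Column; C is strictly dominated.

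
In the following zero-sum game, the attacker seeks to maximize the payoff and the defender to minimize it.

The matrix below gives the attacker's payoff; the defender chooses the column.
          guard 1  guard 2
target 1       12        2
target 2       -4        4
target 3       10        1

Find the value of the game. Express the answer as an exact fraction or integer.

Row target 3 is strictly dominated by row target 1, so the attacker never plays it.
The remaining 2×2 game on (target 1, target 2) × (guard 1, guard 2) has no saddle point. Let the attacker play target 1 with probability p; indifference gives 12p − 4(1−p) = 2p + 4(1−p), so p = 4/9.
Similarly the defender's optimal q on guard 1 is 1/9, and the value is 12·(1/9) + (2)·(8/9) = 28/9.

28/9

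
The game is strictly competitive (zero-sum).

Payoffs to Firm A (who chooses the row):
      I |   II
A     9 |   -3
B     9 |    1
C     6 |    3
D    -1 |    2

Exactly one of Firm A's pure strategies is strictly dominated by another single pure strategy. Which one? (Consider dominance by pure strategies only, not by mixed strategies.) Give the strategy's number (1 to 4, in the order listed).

Compare D with C: 6 > -1, 3 > 2.
So C strictly dominates D for Firm A; D is strictly dominated.

4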